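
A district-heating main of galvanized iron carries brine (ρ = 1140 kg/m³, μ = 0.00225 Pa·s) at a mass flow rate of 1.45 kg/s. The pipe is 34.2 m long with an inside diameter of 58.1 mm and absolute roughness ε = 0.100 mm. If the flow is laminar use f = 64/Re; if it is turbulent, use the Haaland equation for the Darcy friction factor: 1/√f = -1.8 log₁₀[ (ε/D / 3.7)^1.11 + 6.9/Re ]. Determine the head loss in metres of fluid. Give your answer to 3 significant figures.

h_f ≈ 0.213 m

A = πD²/4 = π(0.0581)²/4 = 0.002651 m²; mean velocity V = ṁ/(ρA) = 1.45/(1140 · 0.002651) = 0.4798 m/s.
Reynolds number Re = ρVD/μ = 1140 · 0.4798 · 0.0581 / 0.00225 = 1.412e+04.
Re > 4000 → turbulent. Relative roughness ε/D = 0.0001/0.0581 = 0.00172. Haaland: 1/√f = -1.8 log₁₀[(0.00172/3.7)^1.11 + 6.9/1.412e+04] = -1.8 log₁₀[0.0002 + 0.000489] = 5.692, so f = 0.03087.
Darcy-Weisbach: ΔP = f(L/D)(ρV²/2) = 0.03087·(34.2/0.0581)·(1140·0.4798²/2) = 0.03087·588.6·131.2 = 2384 Pa.
Head loss h_f = ΔP/(ρg) = 2384/(1140·9.81) = 0.213 m.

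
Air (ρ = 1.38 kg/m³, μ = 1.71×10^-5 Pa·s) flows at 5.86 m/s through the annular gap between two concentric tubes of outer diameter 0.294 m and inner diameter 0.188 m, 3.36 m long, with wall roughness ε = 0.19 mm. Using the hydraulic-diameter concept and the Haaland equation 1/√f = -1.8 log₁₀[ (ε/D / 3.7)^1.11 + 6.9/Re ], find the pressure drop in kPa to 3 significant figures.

Hydraulic diameter D_h = 4A/P = D_o - D_i = 0.294 - 0.188 = 0.106 m.
Re = ρVD_h/μ = 1.38·5.86·0.106/1.71e-05 = 5.013e+04.
ε/D_h = 0.00019/0.106 = 0.00179; Haaland gives 1/√f = -1.8 log₁₀[0.000209+0.000138] = 6.228, so f = 0.02578.
ΔP = f(L/D_h)(ρV²/2) = 0.02578·3.36/0.106·23.69 = 19.37 Pa.
ΔP = 0.0194 kPa.

ΔP ≈ 0.0194 kPa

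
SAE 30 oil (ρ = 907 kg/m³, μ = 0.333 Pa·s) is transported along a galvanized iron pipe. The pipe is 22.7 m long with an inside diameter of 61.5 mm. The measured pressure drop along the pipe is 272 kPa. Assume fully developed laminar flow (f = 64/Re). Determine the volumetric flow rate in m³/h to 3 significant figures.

For laminar flow, f = 64/Re with Re = ρVD/μ, so Darcy-Weisbach reduces to ΔP = 32μLV/D². Solving for V: V = ΔP·D²/(32μL) = 2.72e+05·(0.0615)²/(32·0.333·22.7) = 4.253 m/s.
Check: Re = ρVD/μ = 907·4.253·0.0615/0.333 = 712.4 < 2300, so the laminar assumption holds.
Q = V·A = 4.253·(π/4·0.0615²) = 0.01263 m³/s = 45.5 m³/h.

Q ≈ 45.5 m³/h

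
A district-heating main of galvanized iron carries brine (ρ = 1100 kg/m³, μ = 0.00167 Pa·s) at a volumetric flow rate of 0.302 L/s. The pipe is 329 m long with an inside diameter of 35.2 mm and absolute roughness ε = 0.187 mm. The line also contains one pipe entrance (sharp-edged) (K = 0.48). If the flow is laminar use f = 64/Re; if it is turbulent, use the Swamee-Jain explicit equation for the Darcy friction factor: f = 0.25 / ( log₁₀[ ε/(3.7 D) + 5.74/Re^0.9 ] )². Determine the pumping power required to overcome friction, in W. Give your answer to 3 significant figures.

Q = 0.302 L/s = 0.302/1000 = 0.000302 m³/s.
Cross-sectional area A = πD²/4 = π(0.0352)²/4 = 0.0009731 m²; mean velocity V = Q/A = 0.000302/0.0009731 = 0.3103 m/s.
Reynolds number Re = ρVD/μ = 1100 · 0.3103 · 0.0352 / 0.00167 = 7195.
Re > 4000 → turbulent. Relative roughness ε/D = 0.000187/0.0352 = 0.00531. Swamee-Jain: f = 0.25/(log₁₀[0.00531/3.7 + 5.74/7195^0.9])² = 0.25/(log₁₀[0.00144 + 0.00194])² = 0.25/(-2.472)² = 0.04092.
Total minor-loss coefficient ΣK = 1·0.48 = 0.48.
ΔP = [f·L/D + ΣK]·(ρV²/2) = [0.04092·329/0.0352 + 0.48]·(1100·0.3103²/2) = [382.5 + 0.48]·52.97 = 2.028e+04 Pa.
Pumping power P = QΔP = 0.000302·2.028e+04 = 6.126 W = 6.13 W.

P ≈ 6.13 W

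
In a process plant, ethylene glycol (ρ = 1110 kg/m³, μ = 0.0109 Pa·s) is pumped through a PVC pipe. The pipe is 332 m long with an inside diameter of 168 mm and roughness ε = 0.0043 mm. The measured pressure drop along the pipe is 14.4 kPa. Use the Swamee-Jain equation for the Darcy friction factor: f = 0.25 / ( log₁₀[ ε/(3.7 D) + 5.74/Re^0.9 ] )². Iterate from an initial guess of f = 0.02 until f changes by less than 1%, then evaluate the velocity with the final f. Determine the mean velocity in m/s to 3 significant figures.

Rearranging Darcy-Weisbach: V = √(2·ΔP·D/(f·L·ρ)). With ε/D = 4.3e-06/0.168 = 2.56e-05, iterate starting from f = 0.02:
  f = 0.02 → V = √(2·1.44e+04·0.168/(0.02·332·1110)) = 0.8102 m/s; Re = ρVD/μ = 1.386e+04; f → 0.02842
  f = 0.02842 → V = 0.6797 m/s; Re = 1.163e+04; f → 0.02977
  f = 0.02977 → V = 0.664 m/s; Re = 1.136e+04; f → 0.02996
Converged (Δf/f < 1%). With the final f = 0.02996: V = √(2·1.44e+04·0.168/(0.02996·332·1110)) = 0.662 m/s.

V ≈ 0.662 m/s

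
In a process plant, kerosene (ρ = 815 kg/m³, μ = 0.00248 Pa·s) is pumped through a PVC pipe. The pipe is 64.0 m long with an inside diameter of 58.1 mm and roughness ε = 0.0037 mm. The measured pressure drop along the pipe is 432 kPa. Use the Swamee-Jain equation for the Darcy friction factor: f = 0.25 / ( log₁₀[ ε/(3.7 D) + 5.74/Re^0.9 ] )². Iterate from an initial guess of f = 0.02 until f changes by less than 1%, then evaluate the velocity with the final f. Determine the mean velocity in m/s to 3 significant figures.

Rearranging Darcy-Weisbach: V = √(2·ΔP·D/(f·L·ρ)). With ε/D = 3.7e-06/0.0581 = 6.37e-05, iterate starting from f = 0.02:
  f = 0.02 → V = √(2·4.32e+05·0.0581/(0.02·64·815)) = 6.937 m/s; Re = ρVD/μ = 1.324e+05; f → 0.0173
  f = 0.0173 → V = 7.457 m/s; Re = 1.424e+05; f → 0.01708
  f = 0.01708 → V = 7.507 m/s; Re = 1.433e+05; f → 0.01706
Converged (Δf/f < 1%). With the final f = 0.01706: V = √(2·4.32e+05·0.0581/(0.01706·64·815)) = 7.511 m/s.

V ≈ 7.51 m/s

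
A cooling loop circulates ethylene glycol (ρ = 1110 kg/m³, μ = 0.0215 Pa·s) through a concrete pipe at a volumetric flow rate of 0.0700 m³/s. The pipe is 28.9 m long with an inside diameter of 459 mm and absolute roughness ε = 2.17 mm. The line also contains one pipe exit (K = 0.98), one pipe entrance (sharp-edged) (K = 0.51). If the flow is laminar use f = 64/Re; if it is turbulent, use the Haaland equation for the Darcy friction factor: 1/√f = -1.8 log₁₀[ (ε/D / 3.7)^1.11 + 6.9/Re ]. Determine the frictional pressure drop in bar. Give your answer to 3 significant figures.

ΔP ≈ 0.00380 bar

Cross-sectional area A = πD²/4 = π(0.459)²/4 = 0.1655 m²; mean velocity V = Q/A = 0.07/0.1655 = 0.423 m/s.
Reynolds number Re = ρVD/μ = 1110 · 0.423 · 0.459 / 0.0215 = 1.002e+04.
Re > 4000 → turbulent. Relative roughness ε/D = 0.00217/0.459 = 0.00473. Haaland: 1/√f = -1.8 log₁₀[(0.00473/3.7)^1.11 + 6.9/1.002e+04] = -1.8 log₁₀[0.000614 + 0.000688] = 5.194, so f = 0.03707.
Total minor-loss coefficient ΣK = 1·0.98 + 1·0.51 = 1.49.
ΔP = [f·L/D + ΣK]·(ρV²/2) = [0.03707·28.9/0.459 + 1.49]·(1110·0.423²/2) = [2.334 + 1.49]·99.32 = 379.8 Pa.
ΔP = 379.8 Pa = 0.00380 bar.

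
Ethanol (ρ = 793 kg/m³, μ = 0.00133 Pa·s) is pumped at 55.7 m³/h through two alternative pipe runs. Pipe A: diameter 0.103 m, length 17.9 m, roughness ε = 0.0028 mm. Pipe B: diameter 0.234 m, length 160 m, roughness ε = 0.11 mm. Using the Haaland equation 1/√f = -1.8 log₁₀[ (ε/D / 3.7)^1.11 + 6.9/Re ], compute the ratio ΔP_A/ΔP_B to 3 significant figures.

Pipe A: V = Q/A = 0.01547/0.008332 = 1.857 m/s; Re = 1.14e+05; ε/D = 2.72e-05; Haaland → f = 0.01746; ΔP_A = f(L/D)(ρV²/2) = 4149 Pa.
Pipe B: V = Q/A = 0.01547/0.04301 = 0.3598 m/s; Re = 5.02e+04; ε/D = 0.00047; Haaland → f = 0.02215; ΔP_B = f(L/D)(ρV²/2) = 777.1 Pa.
ΔP_A/ΔP_B = 4149/777.1 = 5.34.

ΔP_A/ΔP_B ≈ 5.34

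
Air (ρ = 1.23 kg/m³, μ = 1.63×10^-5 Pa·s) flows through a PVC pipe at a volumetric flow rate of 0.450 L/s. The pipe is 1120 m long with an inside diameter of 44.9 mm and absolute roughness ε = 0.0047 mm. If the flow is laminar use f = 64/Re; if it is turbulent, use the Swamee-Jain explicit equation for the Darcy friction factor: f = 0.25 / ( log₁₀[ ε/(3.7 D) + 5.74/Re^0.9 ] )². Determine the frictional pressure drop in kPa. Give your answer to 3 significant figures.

ΔP ≈ 0.0824 kPa

Q = 0.450 L/s = 0.450/1000 = 0.00045 m³/s.
Cross-sectional area A = πD²/4 = π(0.0449)²/4 = 0.001583 m²; mean velocity V = Q/A = 0.00045/0.001583 = 0.2842 m/s.
Reynolds number Re = ρVD/μ = 1.23 · 0.2842 · 0.0449 / 1.63e-05 = 962.9.
Re < 2300 → laminar flow, so f = 64/Re = 64/962.9 = 0.06646 (the turbulent correlation is not needed).
Darcy-Weisbach: ΔP = f(L/D)(ρV²/2) = 0.06646·(1120/0.0449)·(1.23·0.2842²/2) = 0.06646·2.494e+04·0.04967 = 82.36 Pa.
ΔP = 82.36 Pa = 0.0824 kPa.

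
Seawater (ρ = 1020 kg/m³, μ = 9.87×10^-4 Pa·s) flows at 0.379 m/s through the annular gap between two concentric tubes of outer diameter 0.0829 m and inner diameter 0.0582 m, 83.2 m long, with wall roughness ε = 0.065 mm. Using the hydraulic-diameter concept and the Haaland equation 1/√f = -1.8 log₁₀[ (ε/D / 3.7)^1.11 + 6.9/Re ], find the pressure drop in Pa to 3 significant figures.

ΔP ≈ 8540 Pa

Hydraulic diameter D_h = 4A/P = D_o - D_i = 0.0829 - 0.0582 = 0.0247 m.
Re = ρVD_h/μ = 1020·0.379·0.0247/0.000987 = 9674.
ε/D_h = 6.5e-05/0.0247 = 0.00263; Haaland gives 1/√f = -1.8 log₁₀[0.00032+0.000713] = 5.374, so f = 0.03462.
ΔP = f(L/D_h)(ρV²/2) = 0.03462·83.2/0.0247·73.26 = 8544 Pa.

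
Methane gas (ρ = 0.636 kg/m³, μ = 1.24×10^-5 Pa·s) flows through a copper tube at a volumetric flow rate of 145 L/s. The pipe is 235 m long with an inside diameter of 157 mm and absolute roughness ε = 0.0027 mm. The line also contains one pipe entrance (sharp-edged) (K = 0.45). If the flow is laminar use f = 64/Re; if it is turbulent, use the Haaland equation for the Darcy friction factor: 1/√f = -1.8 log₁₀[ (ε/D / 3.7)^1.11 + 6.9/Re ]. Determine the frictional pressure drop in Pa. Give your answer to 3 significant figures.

Q = 145 L/s = 145/1000 = 0.145 m³/s.
Cross-sectional area A = πD²/4 = π(0.157)²/4 = 0.01936 m²; mean velocity V = Q/A = 0.145/0.01936 = 7.49 m/s.
Reynolds number Re = ρVD/μ = 0.636 · 7.49 · 0.157 / 1.24e-05 = 6.031e+04.
Re > 4000 → turbulent. Relative roughness ε/D = 2.7e-06/0.157 = 1.72e-05. Haaland: 1/√f = -1.8 log₁₀[(1.72e-05/3.7)^1.11 + 6.9/6.031e+04] = -1.8 log₁₀[1.2e-06 + 0.000114] = 7.087, so f = 0.01991.
Total minor-loss coefficient ΣK = 1·0.45 = 0.45.
ΔP = [f·L/D + ΣK]·(ρV²/2) = [0.01991·235/0.157 + 0.45]·(0.636·7.49²/2) = [29.8 + 0.45]·17.84 = 539.7 Pa.

ΔP ≈ 540 Pa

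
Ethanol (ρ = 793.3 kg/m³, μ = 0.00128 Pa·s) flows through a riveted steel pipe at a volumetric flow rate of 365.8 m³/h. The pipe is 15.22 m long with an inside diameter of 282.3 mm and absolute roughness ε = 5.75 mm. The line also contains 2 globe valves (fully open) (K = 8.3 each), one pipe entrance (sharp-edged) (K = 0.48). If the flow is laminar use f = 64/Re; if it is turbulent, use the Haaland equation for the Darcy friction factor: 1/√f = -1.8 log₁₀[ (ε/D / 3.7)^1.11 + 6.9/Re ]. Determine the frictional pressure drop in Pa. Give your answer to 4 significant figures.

ΔP ≈ 20630 Pa

Q = 365.8 m³/h = 365.8/3600 = 0.1016 m³/s.
Cross-sectional area A = πD²/4 = π(0.2823)²/4 = 0.06259 m²; mean velocity V = Q/A = 0.1016/0.06259 = 1.623 m/s.
Reynolds number Re = ρVD/μ = 793.3 · 1.623 · 0.2823 / 0.00128 = 2.84e+05.
Re > 4000 → turbulent. Relative roughness ε/D = 0.00575/0.2823 = 0.0204. Haaland: 1/√f = -1.8 log₁₀[(0.0204/3.7)^1.11 + 6.9/2.84e+05] = -1.8 log₁₀[0.00311 + 2.43e-05] = 4.508, so f = 0.04921.
Total minor-loss coefficient ΣK = 2·8.3 + 1·0.48 = 17.1.
ΔP = [f·L/D + ΣK]·(ρV²/2) = [0.04921·15.22/0.2823 + 17.1]·(793.3·1.623²/2) = [2.653 + 17.1]·1045 = 2.063e+04 Pa.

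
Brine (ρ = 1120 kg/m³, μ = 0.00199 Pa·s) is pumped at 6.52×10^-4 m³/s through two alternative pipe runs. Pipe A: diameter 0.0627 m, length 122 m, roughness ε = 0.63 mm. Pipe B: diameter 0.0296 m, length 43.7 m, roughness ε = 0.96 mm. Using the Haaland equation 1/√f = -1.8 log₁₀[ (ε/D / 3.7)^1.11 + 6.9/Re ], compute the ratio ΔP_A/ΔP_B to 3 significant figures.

Pipe A: V = Q/A = 0.000652/0.003088 = 0.2112 m/s; Re = 7452; ε/D = 0.01; Haaland → f = 0.04462; ΔP_A = f(L/D)(ρV²/2) = 2168 Pa.
Pipe B: V = Q/A = 0.000652/0.0006881 = 0.9475 m/s; Re = 1.578e+04; ε/D = 0.0324; Haaland → f = 0.06105; ΔP_B = f(L/D)(ρV²/2) = 4.531e+04 Pa.
ΔP_A/ΔP_B = 2168/4.531e+04 = 0.0478.

ΔP_A/ΔP_B ≈ 0.0478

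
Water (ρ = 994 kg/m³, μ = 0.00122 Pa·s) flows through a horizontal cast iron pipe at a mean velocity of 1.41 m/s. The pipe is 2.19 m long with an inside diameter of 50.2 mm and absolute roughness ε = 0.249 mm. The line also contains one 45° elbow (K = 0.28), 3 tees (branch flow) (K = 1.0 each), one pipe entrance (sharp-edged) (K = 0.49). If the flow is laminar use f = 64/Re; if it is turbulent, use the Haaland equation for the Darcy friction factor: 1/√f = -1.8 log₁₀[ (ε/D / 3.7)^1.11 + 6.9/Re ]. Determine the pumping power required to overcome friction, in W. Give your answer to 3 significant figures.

P ≈ 14.2 W

Reynolds number Re = ρVD/μ = 994 · 1.41 · 0.0502 / 0.00122 = 5.767e+04.
Re > 4000 → turbulent. Relative roughness ε/D = 0.000249/0.0502 = 0.00496. Haaland: 1/√f = -1.8 log₁₀[(0.00496/3.7)^1.11 + 6.9/5.767e+04] = -1.8 log₁₀[0.000648 + 0.00012] = 5.607, so f = 0.03181.
Total minor-loss coefficient ΣK = 1·0.28 + 3·1 + 1·0.49 = 3.77.
ΔP = [f·L/D + ΣK]·(ρV²/2) = [0.03181·2.19/0.0502 + 3.77]·(994·1.41²/2) = [1.388 + 3.77]·988.1 = 5096 Pa.
Q = V·A = 1.41·0.001979 = 0.002791 m³/s.
Pumping power P = QΔP = 0.002791·5096 = 14.22 W = 14.2 W.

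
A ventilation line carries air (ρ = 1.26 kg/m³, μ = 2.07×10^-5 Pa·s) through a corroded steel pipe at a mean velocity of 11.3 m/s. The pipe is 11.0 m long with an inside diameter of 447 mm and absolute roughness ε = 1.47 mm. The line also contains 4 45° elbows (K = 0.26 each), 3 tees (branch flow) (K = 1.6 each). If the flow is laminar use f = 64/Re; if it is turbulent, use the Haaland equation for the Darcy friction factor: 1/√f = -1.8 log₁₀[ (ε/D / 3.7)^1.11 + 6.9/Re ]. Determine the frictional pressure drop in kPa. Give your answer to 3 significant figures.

ΔP ≈ 0.524 kPa

Reynolds number Re = ρVD/μ = 1.26 · 11.3 · 0.447 / 2.07e-05 = 3.075e+05.
Re > 4000 → turbulent. Relative roughness ε/D = 0.00147/0.447 = 0.00329. Haaland: 1/√f = -1.8 log₁₀[(0.00329/3.7)^1.11 + 6.9/3.075e+05] = -1.8 log₁₀[0.00041 + 2.24e-05] = 6.055, so f = 0.02728.
Total minor-loss coefficient ΣK = 4·0.26 + 3·1.6 = 5.84.
ΔP = [f·L/D + ΣK]·(ρV²/2) = [0.02728·11/0.447 + 5.84]·(1.26·11.3²/2) = [0.6713 + 5.84]·80.44 = 523.8 Pa.
ΔP = 523.8 Pa = 0.524 kPa.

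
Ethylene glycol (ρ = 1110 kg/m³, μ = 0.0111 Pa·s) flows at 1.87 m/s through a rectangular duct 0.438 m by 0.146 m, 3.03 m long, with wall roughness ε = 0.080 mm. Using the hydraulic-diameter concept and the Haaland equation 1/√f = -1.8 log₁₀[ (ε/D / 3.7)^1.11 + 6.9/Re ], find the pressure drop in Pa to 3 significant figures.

Hydraulic diameter D_h = 4A/P = 4·(0.438·0.146)/(2·(0.438+0.146)) = 0.2558/1.168 = 0.219 m.
Re = ρVD_h/μ = 1110·1.87·0.219/0.0111 = 4.095e+04.
ε/D_h = 8e-05/0.219 = 0.000365; Haaland gives 1/√f = -1.8 log₁₀[3.58e-05+0.000168] = 6.642, so f = 0.02267.
ΔP = f(L/D_h)(ρV²/2) = 0.02267·3.03/0.219·1941 = 608.7 Pa.

ΔP ≈ 609 Pa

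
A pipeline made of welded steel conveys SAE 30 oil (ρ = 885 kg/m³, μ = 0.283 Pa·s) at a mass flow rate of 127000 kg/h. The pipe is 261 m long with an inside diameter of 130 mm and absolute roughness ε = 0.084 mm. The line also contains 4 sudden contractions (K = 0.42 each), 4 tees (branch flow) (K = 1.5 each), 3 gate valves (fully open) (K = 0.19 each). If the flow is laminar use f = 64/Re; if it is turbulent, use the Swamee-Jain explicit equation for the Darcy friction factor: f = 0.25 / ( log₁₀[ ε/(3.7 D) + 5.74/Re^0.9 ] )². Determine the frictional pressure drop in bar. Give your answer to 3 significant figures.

ṁ = 127000 kg/h = 127000/3600 = 35.28 kg/s.
A = πD²/4 = π(0.13)²/4 = 0.01327 m²; mean velocity V = ṁ/(ρA) = 35.28/(885 · 0.01327) = 3.003 m/s.
Reynolds number Re = ρVD/μ = 885 · 3.003 · 0.13 / 0.283 = 1221.
Re < 2300 → laminar flow, so f = 64/Re = 64/1221 = 0.05242 (the turbulent correlation is not needed).
Total minor-loss coefficient ΣK = 4·0.42 + 4·1.5 + 3·0.19 = 8.25.
ΔP = [f·L/D + ΣK]·(ρV²/2) = [0.05242·261/0.13 + 8.25]·(885·3.003²/2) = [105.2 + 8.25]·3991 = 4.529e+05 Pa.
ΔP = 4.529e+05 Pa = 4.53 bar.

ΔP ≈ 4.53 bar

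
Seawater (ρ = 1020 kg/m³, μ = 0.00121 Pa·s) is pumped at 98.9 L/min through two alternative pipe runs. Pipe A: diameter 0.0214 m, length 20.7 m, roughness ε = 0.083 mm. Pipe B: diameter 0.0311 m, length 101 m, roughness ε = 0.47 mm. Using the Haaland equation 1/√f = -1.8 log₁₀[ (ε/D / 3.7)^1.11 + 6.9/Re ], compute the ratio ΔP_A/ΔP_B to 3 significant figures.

Pipe A: V = Q/A = 0.001648/0.0003597 = 4.583 m/s; Re = 8.267e+04; ε/D = 0.00388; Haaland → f = 0.02941; ΔP_A = f(L/D)(ρV²/2) = 3.047e+05 Pa.
Pipe B: V = Q/A = 0.001648/0.0007596 = 2.17 m/s; Re = 5.689e+04; ε/D = 0.0151; Haaland → f = 0.04467; ΔP_B = f(L/D)(ρV²/2) = 3.483e+05 Pa.
ΔP_A/ΔP_B = 3.047e+05/3.483e+05 = 0.875.

ΔP_A/ΔP_B ≈ 0.875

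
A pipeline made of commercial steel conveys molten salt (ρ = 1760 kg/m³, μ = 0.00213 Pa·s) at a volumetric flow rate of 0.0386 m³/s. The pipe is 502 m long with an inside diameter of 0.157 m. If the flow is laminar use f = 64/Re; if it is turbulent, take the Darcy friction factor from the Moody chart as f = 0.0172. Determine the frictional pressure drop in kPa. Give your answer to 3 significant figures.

Cross-sectional area A = πD²/4 = π(0.157)²/4 = 0.01936 m²; mean velocity V = Q/A = 0.0386/0.01936 = 1.994 m/s.
Reynolds number Re = ρVD/μ = 1760 · 1.994 · 0.157 / 0.00213 = 2.587e+05.
Re > 4000 → turbulent; use the Moody-chart value f = 0.0172.
Darcy-Weisbach: ΔP = f(L/D)(ρV²/2) = 0.0172·(502/0.157)·(1760·1.994²/2) = 0.0172·3197·3498 = 1.924e+05 Pa.
ΔP = 1.924e+05 Pa = 192 kPa.

ΔP ≈ 192 kPa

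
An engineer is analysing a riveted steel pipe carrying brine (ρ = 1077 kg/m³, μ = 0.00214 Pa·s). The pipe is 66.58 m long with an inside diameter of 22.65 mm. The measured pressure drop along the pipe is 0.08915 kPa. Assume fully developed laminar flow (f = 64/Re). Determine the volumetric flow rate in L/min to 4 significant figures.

For laminar flow, f = 64/Re with Re = ρVD/μ, so Darcy-Weisbach reduces to ΔP = 32μLV/D². Solving for V: V = ΔP·D²/(32μL) = 89.15·(0.02265)²/(32·0.00214·66.58) = 0.01003 m/s.
Check: Re = ρVD/μ = 1077·0.01003·0.02265/0.00214 = 114.3 < 2300, so the laminar assumption holds.
Q = V·A = 0.01003·(π/4·0.02265²) = 4.042e-06 m³/s = 0.2425 L/min.

Q ≈ 0.2425 L/min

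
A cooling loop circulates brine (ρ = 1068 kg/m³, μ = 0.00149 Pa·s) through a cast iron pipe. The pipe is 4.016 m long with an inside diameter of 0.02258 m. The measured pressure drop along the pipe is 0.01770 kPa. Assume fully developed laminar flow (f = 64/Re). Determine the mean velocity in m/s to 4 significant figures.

V ≈ 0.04713 m/s

For laminar flow, f = 64/Re with Re = ρVD/μ, so Darcy-Weisbach reduces to ΔP = 32μLV/D². Solving for V: V = ΔP·D²/(32μL) = 17.7·(0.02258)²/(32·0.00149·4.016) = 0.04713 m/s.
Check: Re = ρVD/μ = 1068·0.04713·0.02258/0.00149 = 762.8 < 2300, so the laminar assumption holds.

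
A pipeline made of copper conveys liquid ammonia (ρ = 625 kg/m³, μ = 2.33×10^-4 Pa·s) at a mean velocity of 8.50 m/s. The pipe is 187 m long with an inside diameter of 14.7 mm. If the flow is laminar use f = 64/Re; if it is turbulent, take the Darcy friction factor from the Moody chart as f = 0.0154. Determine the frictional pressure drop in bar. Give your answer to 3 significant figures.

Reynolds number Re = ρVD/μ = 625 · 8.5 · 0.0147 / 0.000233 = 3.352e+05.
Re > 4000 → turbulent; use the Moody-chart value f = 0.0154.
Darcy-Weisbach: ΔP = f(L/D)(ρV²/2) = 0.0154·(187/0.0147)·(625·8.5²/2) = 0.0154·1.272e+04·2.258e+04 = 4.423e+06 Pa.
ΔP = 4.423e+06 Pa = 44.2 bar.

ΔP ≈ 44.2 bar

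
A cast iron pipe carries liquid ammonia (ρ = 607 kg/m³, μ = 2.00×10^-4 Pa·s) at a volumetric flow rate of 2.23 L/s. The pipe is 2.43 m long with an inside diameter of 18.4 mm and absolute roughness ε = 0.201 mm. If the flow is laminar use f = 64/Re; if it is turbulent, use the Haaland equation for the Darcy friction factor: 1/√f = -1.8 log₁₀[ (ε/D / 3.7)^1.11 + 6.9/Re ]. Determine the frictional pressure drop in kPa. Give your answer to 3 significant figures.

Q = 2.23 L/s = 2.23/1000 = 0.00223 m³/s.
Cross-sectional area A = πD²/4 = π(0.0184)²/4 = 0.0002659 m²; mean velocity V = Q/A = 0.00223/0.0002659 = 8.386 m/s.
Reynolds number Re = ρVD/μ = 607 · 8.386 · 0.0184 / 0.0002 = 4.683e+05.
Re > 4000 → turbulent. Relative roughness ε/D = 0.000201/0.0184 = 0.0109. Haaland: 1/√f = -1.8 log₁₀[(0.0109/3.7)^1.11 + 6.9/4.683e+05] = -1.8 log₁₀[0.00156 + 1.47e-05] = 5.047, so f = 0.03926.
Darcy-Weisbach: ΔP = f(L/D)(ρV²/2) = 0.03926·(2.43/0.0184)·(607·8.386²/2) = 0.03926·132.1·2.135e+04 = 1.107e+05 Pa.
ΔP = 1.107e+05 Pa = 111 kPa.

ΔP ≈ 111 kPa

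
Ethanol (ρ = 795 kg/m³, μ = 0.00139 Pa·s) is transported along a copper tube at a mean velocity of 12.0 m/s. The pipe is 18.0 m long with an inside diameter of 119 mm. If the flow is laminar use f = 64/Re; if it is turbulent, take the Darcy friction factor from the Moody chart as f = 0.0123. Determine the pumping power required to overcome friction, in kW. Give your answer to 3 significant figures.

P ≈ 14.2 kW

Reynolds number Re = ρVD/μ = 795 · 12 · 0.119 / 0.00139 = 8.167e+05.
Re > 4000 → turbulent; use the Moody-chart value f = 0.0123.
Darcy-Weisbach: ΔP = f(L/D)(ρV²/2) = 0.0123·(18/0.119)·(795·12²/2) = 0.0123·151.3·5.724e+04 = 1.065e+05 Pa.
Q = V·A = 12·0.01112 = 0.1335 m³/s.
Pumping power P = QΔP = 0.1335·1.065e+05 = 14210 W = 14.2 kW.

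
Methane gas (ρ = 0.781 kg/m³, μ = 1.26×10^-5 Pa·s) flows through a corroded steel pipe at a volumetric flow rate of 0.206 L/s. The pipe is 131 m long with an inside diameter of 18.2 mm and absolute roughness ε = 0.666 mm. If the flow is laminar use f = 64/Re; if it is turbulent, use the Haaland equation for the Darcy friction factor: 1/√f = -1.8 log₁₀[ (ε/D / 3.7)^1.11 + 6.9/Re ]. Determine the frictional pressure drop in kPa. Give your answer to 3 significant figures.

ΔP ≈ 0.126 kPa

Q = 0.206 L/s = 0.206/1000 = 0.000206 m³/s.
Cross-sectional area A = πD²/4 = π(0.0182)²/4 = 0.0002602 m²; mean velocity V = Q/A = 0.000206/0.0002602 = 0.7918 m/s.
Reynolds number Re = ρVD/μ = 0.781 · 0.7918 · 0.0182 / 1.26e-05 = 893.3.
Re < 2300 → laminar flow, so f = 64/Re = 64/893.3 = 0.07165 (the turbulent correlation is not needed).
Darcy-Weisbach: ΔP = f(L/D)(ρV²/2) = 0.07165·(131/0.0182)·(0.781·0.7918²/2) = 0.07165·7198·0.2448 = 126.3 Pa.
ΔP = 126.3 Pa = 0.126 kPa.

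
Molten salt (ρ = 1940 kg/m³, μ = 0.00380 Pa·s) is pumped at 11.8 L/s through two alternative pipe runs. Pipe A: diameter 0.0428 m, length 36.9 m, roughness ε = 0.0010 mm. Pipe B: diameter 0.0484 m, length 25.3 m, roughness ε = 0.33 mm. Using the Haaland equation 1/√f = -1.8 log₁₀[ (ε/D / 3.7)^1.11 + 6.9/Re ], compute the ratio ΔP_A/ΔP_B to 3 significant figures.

ΔP_A/ΔP_B ≈ 1.27

Pipe A: V = Q/A = 0.0118/0.001439 = 8.202 m/s; Re = 1.792e+05; ε/D = 2.34e-05; Haaland → f = 0.01597; ΔP_A = f(L/D)(ρV²/2) = 8.985e+05 Pa.
Pipe B: V = Q/A = 0.0118/0.00184 = 6.414 m/s; Re = 1.585e+05; ε/D = 0.00682; Haaland → f = 0.03395; ΔP_B = f(L/D)(ρV²/2) = 7.08e+05 Pa.
ΔP_A/ΔP_B = 8.985e+05/7.08e+05 = 1.27.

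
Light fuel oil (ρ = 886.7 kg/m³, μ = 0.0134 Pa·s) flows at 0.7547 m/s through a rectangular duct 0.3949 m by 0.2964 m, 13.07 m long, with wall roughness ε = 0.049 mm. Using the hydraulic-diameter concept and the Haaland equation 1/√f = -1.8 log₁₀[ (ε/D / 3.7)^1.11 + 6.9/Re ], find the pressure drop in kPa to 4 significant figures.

Hydraulic diameter D_h = 4A/P = 4·(0.3949·0.2964)/(2·(0.3949+0.2964)) = 0.4682/1.383 = 0.3386 m.
Re = ρVD_h/μ = 886.7·0.7547·0.3386/0.0134 = 1.691e+04.
ε/D_h = 4.9e-05/0.3386 = 0.000145; Haaland gives 1/√f = -1.8 log₁₀[1.28e-05+0.000408] = 6.077, so f = 0.02708.
ΔP = f(L/D_h)(ρV²/2) = 0.02708·13.07/0.3386·252.5 = 263.9 Pa.
ΔP = 0.2639 kPa.

ΔP ≈ 0.2639 kPa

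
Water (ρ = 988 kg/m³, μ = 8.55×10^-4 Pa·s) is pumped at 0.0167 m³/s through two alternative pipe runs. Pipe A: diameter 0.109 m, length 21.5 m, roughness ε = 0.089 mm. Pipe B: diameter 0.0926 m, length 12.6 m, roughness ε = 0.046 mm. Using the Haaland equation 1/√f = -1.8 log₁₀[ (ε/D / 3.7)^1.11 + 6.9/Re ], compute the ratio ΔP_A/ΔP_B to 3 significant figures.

ΔP_A/ΔP_B ≈ 0.830

Pipe A: V = Q/A = 0.0167/0.009331 = 1.79 m/s; Re = 2.254e+05; ε/D = 0.000817; Haaland → f = 0.02; ΔP_A = f(L/D)(ρV²/2) = 6243 Pa.
Pipe B: V = Q/A = 0.0167/0.006735 = 2.48 m/s; Re = 2.653e+05; ε/D = 0.000497; Haaland → f = 0.01821; ΔP_B = f(L/D)(ρV²/2) = 7526 Pa.
ΔP_A/ΔP_B = 6243/7526 = 0.830.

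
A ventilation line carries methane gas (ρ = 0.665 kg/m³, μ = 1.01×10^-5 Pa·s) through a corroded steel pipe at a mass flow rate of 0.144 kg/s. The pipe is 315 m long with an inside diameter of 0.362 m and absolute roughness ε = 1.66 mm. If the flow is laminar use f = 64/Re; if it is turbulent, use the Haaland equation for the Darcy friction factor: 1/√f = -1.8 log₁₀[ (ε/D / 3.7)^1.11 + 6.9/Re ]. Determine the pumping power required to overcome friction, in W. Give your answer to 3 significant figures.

P ≈ 8.70 W

A = πD²/4 = π(0.362)²/4 = 0.1029 m²; mean velocity V = ṁ/(ρA) = 0.144/(0.665 · 0.1029) = 2.104 m/s.
Reynolds number Re = ρVD/μ = 0.665 · 2.104 · 0.362 / 1.01e-05 = 5.015e+04.
Re > 4000 → turbulent. Relative roughness ε/D = 0.00166/0.362 = 0.00459. Haaland: 1/√f = -1.8 log₁₀[(0.00459/3.7)^1.11 + 6.9/5.015e+04] = -1.8 log₁₀[0.000594 + 0.000138] = 5.645, so f = 0.03138.
Darcy-Weisbach: ΔP = f(L/D)(ρV²/2) = 0.03138·(315/0.362)·(0.665·2.104²/2) = 0.03138·870.2·1.472 = 40.19 Pa.
Q = ṁ/ρ = 0.144/0.665 = 0.2165 m³/s.
Pumping power P = QΔP = 0.2165·40.19 = 8.704 W = 8.70 W.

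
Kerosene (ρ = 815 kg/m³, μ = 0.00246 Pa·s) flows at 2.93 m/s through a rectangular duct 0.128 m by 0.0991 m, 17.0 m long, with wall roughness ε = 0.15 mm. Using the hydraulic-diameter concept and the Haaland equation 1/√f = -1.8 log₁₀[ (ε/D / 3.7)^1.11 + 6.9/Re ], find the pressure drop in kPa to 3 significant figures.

Hydraulic diameter D_h = 4A/P = 4·(0.128·0.0991)/(2·(0.128+0.0991)) = 0.05074/0.4542 = 0.1117 m.
Re = ρVD_h/μ = 815·2.93·0.1117/0.00246 = 1.084e+05.
ε/D_h = 0.00015/0.1117 = 0.00134; Haaland gives 1/√f = -1.8 log₁₀[0.000152+6.36e-05] = 6.6, so f = 0.02296.
ΔP = f(L/D_h)(ρV²/2) = 0.02296·17/0.1117·3498 = 1.222e+04 Pa.
ΔP = 12.2 kPa.

ΔP ≈ 12.2 kPa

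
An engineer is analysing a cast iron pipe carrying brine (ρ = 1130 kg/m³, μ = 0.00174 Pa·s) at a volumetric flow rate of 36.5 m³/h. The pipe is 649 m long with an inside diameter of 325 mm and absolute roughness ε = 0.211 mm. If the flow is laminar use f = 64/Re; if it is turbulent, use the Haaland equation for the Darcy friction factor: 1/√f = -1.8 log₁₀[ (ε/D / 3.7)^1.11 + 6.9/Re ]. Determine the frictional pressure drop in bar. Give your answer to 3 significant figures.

Q = 36.5 m³/h = 36.5/3600 = 0.01014 m³/s.
Cross-sectional area A = πD²/4 = π(0.325)²/4 = 0.08296 m²; mean velocity V = Q/A = 0.01014/0.08296 = 0.1222 m/s.
Reynolds number Re = ρVD/μ = 1130 · 0.1222 · 0.325 / 0.00174 = 2.58e+04.
Re > 4000 → turbulent. Relative roughness ε/D = 0.000211/0.325 = 0.000649. Haaland: 1/√f = -1.8 log₁₀[(0.000649/3.7)^1.11 + 6.9/2.58e+04] = -1.8 log₁₀[6.78e-05 + 0.000267] = 6.254, so f = 0.02556.
Darcy-Weisbach: ΔP = f(L/D)(ρV²/2) = 0.02556·(649/0.325)·(1130·0.1222²/2) = 0.02556·1997·8.439 = 430.8 Pa.
ΔP = 430.8 Pa = 0.00431 bar.

ΔP ≈ 0.00431 bar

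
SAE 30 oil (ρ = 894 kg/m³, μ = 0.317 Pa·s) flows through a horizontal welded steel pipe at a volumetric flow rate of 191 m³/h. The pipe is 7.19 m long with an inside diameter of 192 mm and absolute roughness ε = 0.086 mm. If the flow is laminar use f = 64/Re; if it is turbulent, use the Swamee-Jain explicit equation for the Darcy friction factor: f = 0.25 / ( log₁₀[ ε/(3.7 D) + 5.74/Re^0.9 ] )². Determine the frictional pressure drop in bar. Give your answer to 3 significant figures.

Q = 191 m³/h = 191/3600 = 0.05306 m³/s.
Cross-sectional area A = πD²/4 = π(0.192)²/4 = 0.02895 m²; mean velocity V = Q/A = 0.05306/0.02895 = 1.832 m/s.
Reynolds number Re = ρVD/μ = 894 · 1.832 · 0.192 / 0.317 = 992.2.
Re < 2300 → laminar flow, so f = 64/Re = 64/992.2 = 0.0645 (the turbulent correlation is not needed).
Darcy-Weisbach: ΔP = f(L/D)(ρV²/2) = 0.0645·(7.19/0.192)·(894·1.832²/2) = 0.0645·37.45·1501 = 3626 Pa.
ΔP = 3626 Pa = 0.0363 bar.

ΔP ≈ 0.0363 bar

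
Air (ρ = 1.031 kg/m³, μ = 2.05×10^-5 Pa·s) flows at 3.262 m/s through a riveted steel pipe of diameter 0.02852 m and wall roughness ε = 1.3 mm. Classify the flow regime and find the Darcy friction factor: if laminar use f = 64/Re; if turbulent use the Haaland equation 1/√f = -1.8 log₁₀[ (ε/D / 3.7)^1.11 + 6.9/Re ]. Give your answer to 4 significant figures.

f ≈ 0.07399

Re = ρVD/μ = 1.031·3.262·0.02852/2.05e-05 = 4679.
Re > 4000 → turbulent. ε/D = 0.0013/0.02852 = 0.0456; Haaland: 1/√f = -1.8 log₁₀[0.0076 + 0.00147] = 3.676, so f = 0.07399.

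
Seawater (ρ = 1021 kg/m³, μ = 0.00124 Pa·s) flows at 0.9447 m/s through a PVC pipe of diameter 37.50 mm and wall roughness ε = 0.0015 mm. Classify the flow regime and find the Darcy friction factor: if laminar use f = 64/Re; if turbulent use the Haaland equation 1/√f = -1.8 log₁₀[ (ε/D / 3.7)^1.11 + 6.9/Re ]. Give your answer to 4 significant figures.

f ≈ 0.02355

Re = ρVD/μ = 1021·0.9447·0.0375/0.00124 = 2.917e+04.
Re > 4000 → turbulent. ε/D = 1.5e-06/0.0375 = 4e-05; Haaland: 1/√f = -1.8 log₁₀[3.07e-06 + 0.000237] = 6.517, so f = 0.02355.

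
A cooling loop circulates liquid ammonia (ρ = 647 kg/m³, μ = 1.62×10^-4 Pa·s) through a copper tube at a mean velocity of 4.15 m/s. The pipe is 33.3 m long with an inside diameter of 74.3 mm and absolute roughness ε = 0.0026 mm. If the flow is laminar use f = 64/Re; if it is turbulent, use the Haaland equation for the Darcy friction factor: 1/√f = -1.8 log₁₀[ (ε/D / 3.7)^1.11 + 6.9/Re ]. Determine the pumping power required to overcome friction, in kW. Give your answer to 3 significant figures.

Reynolds number Re = ρVD/μ = 647 · 4.15 · 0.0743 / 0.000162 = 1.231e+06.
Re > 4000 → turbulent. Relative roughness ε/D = 2.6e-06/0.0743 = 3.5e-05. Haaland: 1/√f = -1.8 log₁₀[(3.5e-05/3.7)^1.11 + 6.9/1.231e+06] = -1.8 log₁₀[2.65e-06 + 5.6e-06] = 9.15, so f = 0.01194.
Darcy-Weisbach: ΔP = f(L/D)(ρV²/2) = 0.01194·(33.3/0.0743)·(647·4.15²/2) = 0.01194·448.2·5571 = 2.982e+04 Pa.
Q = V·A = 4.15·0.004336 = 0.01799 m³/s.
Pumping power P = QΔP = 0.01799·2.982e+04 = 536.6 W = 0.537 kW.

P ≈ 0.537 kW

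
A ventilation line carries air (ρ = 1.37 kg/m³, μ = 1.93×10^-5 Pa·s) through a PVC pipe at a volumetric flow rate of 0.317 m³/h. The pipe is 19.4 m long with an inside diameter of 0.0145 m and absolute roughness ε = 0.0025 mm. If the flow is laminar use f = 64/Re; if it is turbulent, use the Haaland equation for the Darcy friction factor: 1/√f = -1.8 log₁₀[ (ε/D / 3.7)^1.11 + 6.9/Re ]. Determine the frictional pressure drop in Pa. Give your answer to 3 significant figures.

ΔP ≈ 30.4 Pa

Q = 0.317 m³/h = 0.317/3600 = 8.806e-05 m³/s.
Cross-sectional area A = πD²/4 = π(0.0145)²/4 = 0.0001651 m²; mean velocity V = Q/A = 8.806e-05/0.0001651 = 0.5333 m/s.
Reynolds number Re = ρVD/μ = 1.37 · 0.5333 · 0.0145 / 1.93e-05 = 548.9.
Re < 2300 → laminar flow, so f = 64/Re = 64/548.9 = 0.1166 (the turbulent correlation is not needed).
Darcy-Weisbach: ΔP = f(L/D)(ρV²/2) = 0.1166·(19.4/0.0145)·(1.37·0.5333²/2) = 0.1166·1338·0.1948 = 30.39 Pa.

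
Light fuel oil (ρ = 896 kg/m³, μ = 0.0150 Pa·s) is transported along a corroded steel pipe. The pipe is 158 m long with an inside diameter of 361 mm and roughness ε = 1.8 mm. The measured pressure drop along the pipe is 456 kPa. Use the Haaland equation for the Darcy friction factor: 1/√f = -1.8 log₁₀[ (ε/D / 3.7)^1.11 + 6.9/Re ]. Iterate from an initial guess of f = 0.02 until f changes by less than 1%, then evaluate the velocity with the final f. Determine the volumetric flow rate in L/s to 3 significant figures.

Rearranging Darcy-Weisbach: V = √(2·ΔP·D/(f·L·ρ)). With ε/D = 0.0018/0.361 = 0.00499, iterate starting from f = 0.02:
  f = 0.02 → V = √(2·4.56e+05·0.361/(0.02·158·896)) = 10.78 m/s; Re = ρVD/μ = 2.325e+05; f → 0.03078
  f = 0.03078 → V = 8.693 m/s; Re = 1.875e+05; f → 0.03086
Converged (Δf/f < 1%). With the final f = 0.03086: V = √(2·4.56e+05·0.361/(0.03086·158·896)) = 8.681 m/s.
Q = V·A = 8.681·(π/4·0.361²) = 0.8885 m³/s = 888 L/s.

Q ≈ 888 L/s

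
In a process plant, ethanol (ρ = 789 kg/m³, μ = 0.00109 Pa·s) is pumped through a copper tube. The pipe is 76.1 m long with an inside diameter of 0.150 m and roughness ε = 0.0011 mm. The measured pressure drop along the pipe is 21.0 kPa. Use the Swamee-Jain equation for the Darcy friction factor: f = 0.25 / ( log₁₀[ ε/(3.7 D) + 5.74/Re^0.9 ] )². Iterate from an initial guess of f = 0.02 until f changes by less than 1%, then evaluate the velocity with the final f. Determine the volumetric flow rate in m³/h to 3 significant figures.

Rearranging Darcy-Weisbach: V = √(2·ΔP·D/(f·L·ρ)). With ε/D = 1.1e-06/0.15 = 7.33e-06, iterate starting from f = 0.02:
  f = 0.02 → V = √(2·2.1e+04·0.15/(0.02·76.1·789)) = 2.29 m/s; Re = ρVD/μ = 2.487e+05; f → 0.01497
  f = 0.01497 → V = 2.647 m/s; Re = 2.875e+05; f → 0.01457
  f = 0.01457 → V = 2.683 m/s; Re = 2.913e+05; f → 0.01454
Converged (Δf/f < 1%). With the final f = 0.01454: V = √(2·2.1e+04·0.15/(0.01454·76.1·789)) = 2.686 m/s.
Q = V·A = 2.686·(π/4·0.15²) = 0.04747 m³/s = 171 m³/h.

Q ≈ 171 m³/h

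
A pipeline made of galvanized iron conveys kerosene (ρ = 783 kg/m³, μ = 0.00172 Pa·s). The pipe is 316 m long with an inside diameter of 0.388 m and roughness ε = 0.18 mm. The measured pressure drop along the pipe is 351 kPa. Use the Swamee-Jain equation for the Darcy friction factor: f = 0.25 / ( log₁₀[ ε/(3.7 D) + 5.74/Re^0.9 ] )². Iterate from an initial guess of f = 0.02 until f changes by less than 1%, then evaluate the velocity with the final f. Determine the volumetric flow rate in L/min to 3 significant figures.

Rearranging Darcy-Weisbach: V = √(2·ΔP·D/(f·L·ρ)). With ε/D = 0.00018/0.388 = 0.000464, iterate starting from f = 0.02:
  f = 0.02 → V = √(2·3.51e+05·0.388/(0.02·316·783)) = 7.419 m/s; Re = ρVD/μ = 1.31e+06; f → 0.01692
  f = 0.01692 → V = 8.066 m/s; Re = 1.425e+06; f → 0.01689
Converged (Δf/f < 1%). With the final f = 0.01689: V = √(2·3.51e+05·0.388/(0.01689·316·783)) = 8.074 m/s.
Q = V·A = 8.074·(π/4·0.388²) = 0.9547 m³/s = 57300 L/min.

Q ≈ 57300 L/min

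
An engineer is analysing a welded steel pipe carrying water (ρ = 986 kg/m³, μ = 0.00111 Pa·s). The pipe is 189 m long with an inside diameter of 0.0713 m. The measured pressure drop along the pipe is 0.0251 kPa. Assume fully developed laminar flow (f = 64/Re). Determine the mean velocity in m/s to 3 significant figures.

V ≈ 0.0190 m/s

For laminar flow, f = 64/Re with Re = ρVD/μ, so Darcy-Weisbach reduces to ΔP = 32μLV/D². Solving for V: V = ΔP·D²/(32μL) = 25.1·(0.0713)²/(32·0.00111·189) = 0.01901 m/s.
Check: Re = ρVD/μ = 986·0.01901·0.0713/0.00111 = 1204 < 2300, so the laminar assumption holds.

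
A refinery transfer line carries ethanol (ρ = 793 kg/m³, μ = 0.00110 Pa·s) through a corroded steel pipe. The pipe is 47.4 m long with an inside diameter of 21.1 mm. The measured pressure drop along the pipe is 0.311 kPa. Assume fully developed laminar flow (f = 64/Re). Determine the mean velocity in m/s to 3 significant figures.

V ≈ 0.0830 m/s

For laminar flow, f = 64/Re with Re = ρVD/μ, so Darcy-Weisbach reduces to ΔP = 32μLV/D². Solving for V: V = ΔP·D²/(32μL) = 311·(0.0211)²/(32·0.0011·47.4) = 0.08299 m/s.
Check: Re = ρVD/μ = 793·0.08299·0.0211/0.0011 = 1262 < 2300, so the laminar assumption holds.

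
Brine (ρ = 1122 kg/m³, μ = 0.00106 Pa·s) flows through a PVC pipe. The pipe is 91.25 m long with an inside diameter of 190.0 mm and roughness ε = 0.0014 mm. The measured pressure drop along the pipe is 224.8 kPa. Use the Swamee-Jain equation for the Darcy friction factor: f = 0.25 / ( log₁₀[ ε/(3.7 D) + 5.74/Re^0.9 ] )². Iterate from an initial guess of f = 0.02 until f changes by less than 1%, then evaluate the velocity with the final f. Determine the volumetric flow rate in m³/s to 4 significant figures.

Q ≈ 0.2488 m³/s

Rearranging Darcy-Weisbach: V = √(2·ΔP·D/(f·L·ρ)). With ε/D = 1.4e-06/0.19 = 7.37e-06, iterate starting from f = 0.02:
  f = 0.02 → V = √(2·2.248e+05·0.19/(0.02·91.25·1122)) = 6.459 m/s; Re = ρVD/μ = 1.299e+06; f → 0.01133
  f = 0.01133 → V = 8.582 m/s; Re = 1.726e+06; f → 0.01087
  f = 0.01087 → V = 8.763 m/s; Re = 1.762e+06; f → 0.01083
Converged (Δf/f < 1%). With the final f = 0.01083: V = √(2·2.248e+05·0.19/(0.01083·91.25·1122)) = 8.776 m/s.
Q = V·A = 8.776·(π/4·0.19²) = 0.2488 m³/s = 0.2488 m³/s.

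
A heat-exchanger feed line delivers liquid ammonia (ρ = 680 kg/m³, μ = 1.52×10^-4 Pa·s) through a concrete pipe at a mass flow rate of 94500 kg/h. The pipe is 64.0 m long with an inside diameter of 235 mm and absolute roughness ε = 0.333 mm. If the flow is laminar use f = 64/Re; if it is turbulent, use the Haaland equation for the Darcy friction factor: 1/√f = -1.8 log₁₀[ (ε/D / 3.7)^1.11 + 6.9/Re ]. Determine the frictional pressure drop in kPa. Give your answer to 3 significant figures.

ΔP ≈ 1.59 kPa

ṁ = 94500 kg/h = 94500/3600 = 26.25 kg/s.
A = πD²/4 = π(0.235)²/4 = 0.04337 m²; mean velocity V = ṁ/(ρA) = 26.25/(680 · 0.04337) = 0.89 m/s.
Reynolds number Re = ρVD/μ = 680 · 0.89 · 0.235 / 0.000152 = 9.357e+05.
Re > 4000 → turbulent. Relative roughness ε/D = 0.000333/0.235 = 0.00142. Haaland: 1/√f = -1.8 log₁₀[(0.00142/3.7)^1.11 + 6.9/9.357e+05] = -1.8 log₁₀[0.000161 + 7.37e-06] = 6.792, so f = 0.02168.
Darcy-Weisbach: ΔP = f(L/D)(ρV²/2) = 0.02168·(64/0.235)·(680·0.89²/2) = 0.02168·272.3·269.3 = 1590 Pa.
ΔP = 1590 Pa = 1.59 kPa.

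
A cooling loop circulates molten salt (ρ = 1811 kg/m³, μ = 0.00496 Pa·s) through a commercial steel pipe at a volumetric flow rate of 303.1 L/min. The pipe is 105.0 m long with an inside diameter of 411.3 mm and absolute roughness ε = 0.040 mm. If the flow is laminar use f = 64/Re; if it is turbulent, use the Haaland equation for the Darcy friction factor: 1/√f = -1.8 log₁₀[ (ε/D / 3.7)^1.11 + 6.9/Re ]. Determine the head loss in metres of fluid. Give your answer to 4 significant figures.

Q = 303.1 L/min = 303.1/60000 = 0.005052 m³/s.
Cross-sectional area A = πD²/4 = π(0.4113)²/4 = 0.1329 m²; mean velocity V = Q/A = 0.005052/0.1329 = 0.03802 m/s.
Reynolds number Re = ρVD/μ = 1811 · 0.03802 · 0.4113 / 0.00496 = 5710.
Re > 4000 → turbulent. Relative roughness ε/D = 4e-05/0.4113 = 9.73e-05. Haaland: 1/√f = -1.8 log₁₀[(9.73e-05/3.7)^1.11 + 6.9/5710] = -1.8 log₁₀[8.24e-06 + 0.00121] = 5.247, so f = 0.03633.
Darcy-Weisbach: ΔP = f(L/D)(ρV²/2) = 0.03633·(105/0.4113)·(1811·0.03802²/2) = 0.03633·255.3·1.309 = 12.14 Pa.
Head loss h_f = ΔP/(ρg) = 12.14/(1811·9.81) = 6.833×10^-4 m.

h_f ≈ 6.833×10^-4 m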